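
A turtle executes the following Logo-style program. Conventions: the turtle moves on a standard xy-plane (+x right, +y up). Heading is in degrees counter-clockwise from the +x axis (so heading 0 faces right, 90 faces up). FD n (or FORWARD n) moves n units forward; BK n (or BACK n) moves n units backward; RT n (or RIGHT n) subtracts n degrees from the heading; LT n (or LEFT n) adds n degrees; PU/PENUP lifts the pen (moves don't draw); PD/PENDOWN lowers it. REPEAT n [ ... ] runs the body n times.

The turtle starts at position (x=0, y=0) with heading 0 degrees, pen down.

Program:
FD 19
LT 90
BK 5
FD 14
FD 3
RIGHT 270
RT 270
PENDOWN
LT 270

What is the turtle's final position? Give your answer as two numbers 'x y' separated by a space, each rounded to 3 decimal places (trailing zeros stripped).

Answer: 19 12

Derivation:
Executing turtle program step by step:
Start: pos=(0,0), heading=0, pen down
FD 19: (0,0) -> (19,0) [heading=0, draw]
LT 90: heading 0 -> 90
BK 5: (19,0) -> (19,-5) [heading=90, draw]
FD 14: (19,-5) -> (19,9) [heading=90, draw]
FD 3: (19,9) -> (19,12) [heading=90, draw]
RT 270: heading 90 -> 180
RT 270: heading 180 -> 270
PD: pen down
LT 270: heading 270 -> 180
Final: pos=(19,12), heading=180, 4 segment(s) drawn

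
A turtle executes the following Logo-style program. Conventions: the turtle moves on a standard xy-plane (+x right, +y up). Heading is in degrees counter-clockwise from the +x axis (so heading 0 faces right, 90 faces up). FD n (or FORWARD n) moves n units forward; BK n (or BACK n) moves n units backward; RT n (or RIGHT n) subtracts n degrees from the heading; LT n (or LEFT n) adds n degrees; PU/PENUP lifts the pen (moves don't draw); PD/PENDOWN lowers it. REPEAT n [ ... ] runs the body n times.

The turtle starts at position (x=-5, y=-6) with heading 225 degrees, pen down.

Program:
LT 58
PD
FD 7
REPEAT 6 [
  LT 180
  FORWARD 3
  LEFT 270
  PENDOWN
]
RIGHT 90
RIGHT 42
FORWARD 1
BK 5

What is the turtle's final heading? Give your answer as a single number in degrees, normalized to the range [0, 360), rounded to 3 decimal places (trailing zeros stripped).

Executing turtle program step by step:
Start: pos=(-5,-6), heading=225, pen down
LT 58: heading 225 -> 283
PD: pen down
FD 7: (-5,-6) -> (-3.425,-12.821) [heading=283, draw]
REPEAT 6 [
  -- iteration 1/6 --
  LT 180: heading 283 -> 103
  FD 3: (-3.425,-12.821) -> (-4.1,-9.897) [heading=103, draw]
  LT 270: heading 103 -> 13
  PD: pen down
  -- iteration 2/6 --
  LT 180: heading 13 -> 193
  FD 3: (-4.1,-9.897) -> (-7.023,-10.572) [heading=193, draw]
  LT 270: heading 193 -> 103
  PD: pen down
  -- iteration 3/6 --
  LT 180: heading 103 -> 283
  FD 3: (-7.023,-10.572) -> (-6.348,-13.495) [heading=283, draw]
  LT 270: heading 283 -> 193
  PD: pen down
  -- iteration 4/6 --
  LT 180: heading 193 -> 13
  FD 3: (-6.348,-13.495) -> (-3.425,-12.821) [heading=13, draw]
  LT 270: heading 13 -> 283
  PD: pen down
  -- iteration 5/6 --
  LT 180: heading 283 -> 103
  FD 3: (-3.425,-12.821) -> (-4.1,-9.897) [heading=103, draw]
  LT 270: heading 103 -> 13
  PD: pen down
  -- iteration 6/6 --
  LT 180: heading 13 -> 193
  FD 3: (-4.1,-9.897) -> (-7.023,-10.572) [heading=193, draw]
  LT 270: heading 193 -> 103
  PD: pen down
]
RT 90: heading 103 -> 13
RT 42: heading 13 -> 331
FD 1: (-7.023,-10.572) -> (-6.149,-11.057) [heading=331, draw]
BK 5: (-6.149,-11.057) -> (-10.522,-8.633) [heading=331, draw]
Final: pos=(-10.522,-8.633), heading=331, 9 segment(s) drawn

Answer: 331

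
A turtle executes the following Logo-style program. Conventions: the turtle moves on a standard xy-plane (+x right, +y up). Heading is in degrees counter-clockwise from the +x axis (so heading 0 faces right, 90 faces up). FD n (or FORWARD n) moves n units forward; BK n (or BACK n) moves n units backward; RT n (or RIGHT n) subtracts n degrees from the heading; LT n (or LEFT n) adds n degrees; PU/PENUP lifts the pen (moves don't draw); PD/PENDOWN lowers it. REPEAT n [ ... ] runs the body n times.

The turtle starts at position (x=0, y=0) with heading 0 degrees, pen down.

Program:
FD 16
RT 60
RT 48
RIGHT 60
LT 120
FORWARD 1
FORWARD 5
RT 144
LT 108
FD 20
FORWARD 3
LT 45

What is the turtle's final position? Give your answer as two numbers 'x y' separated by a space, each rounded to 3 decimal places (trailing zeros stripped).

Answer: 22.419 -27.333

Derivation:
Executing turtle program step by step:
Start: pos=(0,0), heading=0, pen down
FD 16: (0,0) -> (16,0) [heading=0, draw]
RT 60: heading 0 -> 300
RT 48: heading 300 -> 252
RT 60: heading 252 -> 192
LT 120: heading 192 -> 312
FD 1: (16,0) -> (16.669,-0.743) [heading=312, draw]
FD 5: (16.669,-0.743) -> (20.015,-4.459) [heading=312, draw]
RT 144: heading 312 -> 168
LT 108: heading 168 -> 276
FD 20: (20.015,-4.459) -> (22.105,-24.349) [heading=276, draw]
FD 3: (22.105,-24.349) -> (22.419,-27.333) [heading=276, draw]
LT 45: heading 276 -> 321
Final: pos=(22.419,-27.333), heading=321, 5 segment(s) drawn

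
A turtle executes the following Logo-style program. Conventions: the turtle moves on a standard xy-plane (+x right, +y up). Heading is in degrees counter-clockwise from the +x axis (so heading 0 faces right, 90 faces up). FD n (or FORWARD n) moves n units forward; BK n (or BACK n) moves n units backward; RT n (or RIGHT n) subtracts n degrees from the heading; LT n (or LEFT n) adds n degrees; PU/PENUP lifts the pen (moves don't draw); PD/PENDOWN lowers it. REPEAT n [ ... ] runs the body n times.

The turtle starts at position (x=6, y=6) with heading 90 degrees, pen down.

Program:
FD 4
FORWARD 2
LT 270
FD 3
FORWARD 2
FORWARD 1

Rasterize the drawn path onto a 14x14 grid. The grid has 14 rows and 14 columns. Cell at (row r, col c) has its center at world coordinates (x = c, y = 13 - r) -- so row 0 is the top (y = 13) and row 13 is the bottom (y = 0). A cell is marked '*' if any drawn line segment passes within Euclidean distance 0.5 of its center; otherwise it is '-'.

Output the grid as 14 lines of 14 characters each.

Segment 0: (6,6) -> (6,10)
Segment 1: (6,10) -> (6,12)
Segment 2: (6,12) -> (9,12)
Segment 3: (9,12) -> (11,12)
Segment 4: (11,12) -> (12,12)

Answer: --------------
------*******-
------*-------
------*-------
------*-------
------*-------
------*-------
------*-------
--------------
--------------
--------------
--------------
--------------
--------------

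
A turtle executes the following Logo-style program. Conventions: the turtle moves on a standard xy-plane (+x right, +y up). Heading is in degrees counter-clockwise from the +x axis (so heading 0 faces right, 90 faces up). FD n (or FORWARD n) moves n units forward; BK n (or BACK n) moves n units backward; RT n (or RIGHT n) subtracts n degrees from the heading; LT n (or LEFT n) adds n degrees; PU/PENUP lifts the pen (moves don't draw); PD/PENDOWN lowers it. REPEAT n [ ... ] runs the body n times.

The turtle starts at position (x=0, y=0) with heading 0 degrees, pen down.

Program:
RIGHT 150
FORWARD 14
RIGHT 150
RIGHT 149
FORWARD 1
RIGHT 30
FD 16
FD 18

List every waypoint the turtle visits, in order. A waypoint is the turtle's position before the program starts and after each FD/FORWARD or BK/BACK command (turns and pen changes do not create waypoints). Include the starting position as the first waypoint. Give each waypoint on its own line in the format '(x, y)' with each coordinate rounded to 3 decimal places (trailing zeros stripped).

Executing turtle program step by step:
Start: pos=(0,0), heading=0, pen down
RT 150: heading 0 -> 210
FD 14: (0,0) -> (-12.124,-7) [heading=210, draw]
RT 150: heading 210 -> 60
RT 149: heading 60 -> 271
FD 1: (-12.124,-7) -> (-12.107,-8) [heading=271, draw]
RT 30: heading 271 -> 241
FD 16: (-12.107,-8) -> (-19.864,-21.994) [heading=241, draw]
FD 18: (-19.864,-21.994) -> (-28.59,-37.737) [heading=241, draw]
Final: pos=(-28.59,-37.737), heading=241, 4 segment(s) drawn
Waypoints (5 total):
(0, 0)
(-12.124, -7)
(-12.107, -8)
(-19.864, -21.994)
(-28.59, -37.737)

Answer: (0, 0)
(-12.124, -7)
(-12.107, -8)
(-19.864, -21.994)
(-28.59, -37.737)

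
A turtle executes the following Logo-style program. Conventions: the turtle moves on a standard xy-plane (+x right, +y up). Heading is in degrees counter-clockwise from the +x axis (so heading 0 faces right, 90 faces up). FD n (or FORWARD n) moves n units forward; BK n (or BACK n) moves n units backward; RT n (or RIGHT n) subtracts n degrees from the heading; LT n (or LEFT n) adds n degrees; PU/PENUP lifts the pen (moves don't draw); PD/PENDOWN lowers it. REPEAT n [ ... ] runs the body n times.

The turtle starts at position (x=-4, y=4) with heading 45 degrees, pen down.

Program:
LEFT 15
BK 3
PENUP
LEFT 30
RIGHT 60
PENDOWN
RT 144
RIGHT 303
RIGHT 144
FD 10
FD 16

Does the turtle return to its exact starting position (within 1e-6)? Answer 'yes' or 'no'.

Executing turtle program step by step:
Start: pos=(-4,4), heading=45, pen down
LT 15: heading 45 -> 60
BK 3: (-4,4) -> (-5.5,1.402) [heading=60, draw]
PU: pen up
LT 30: heading 60 -> 90
RT 60: heading 90 -> 30
PD: pen down
RT 144: heading 30 -> 246
RT 303: heading 246 -> 303
RT 144: heading 303 -> 159
FD 10: (-5.5,1.402) -> (-14.836,4.986) [heading=159, draw]
FD 16: (-14.836,4.986) -> (-29.773,10.719) [heading=159, draw]
Final: pos=(-29.773,10.719), heading=159, 3 segment(s) drawn

Start position: (-4, 4)
Final position: (-29.773, 10.719)
Distance = 26.635; >= 1e-6 -> NOT closed

Answer: no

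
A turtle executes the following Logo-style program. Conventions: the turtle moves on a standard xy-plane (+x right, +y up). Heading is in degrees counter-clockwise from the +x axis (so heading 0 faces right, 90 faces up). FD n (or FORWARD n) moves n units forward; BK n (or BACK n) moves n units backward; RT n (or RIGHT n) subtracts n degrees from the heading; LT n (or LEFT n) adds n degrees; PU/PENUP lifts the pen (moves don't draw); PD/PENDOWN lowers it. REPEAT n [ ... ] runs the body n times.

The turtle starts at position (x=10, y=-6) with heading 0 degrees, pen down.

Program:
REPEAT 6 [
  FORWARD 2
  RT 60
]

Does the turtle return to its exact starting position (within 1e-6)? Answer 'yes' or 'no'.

Answer: yes

Derivation:
Executing turtle program step by step:
Start: pos=(10,-6), heading=0, pen down
REPEAT 6 [
  -- iteration 1/6 --
  FD 2: (10,-6) -> (12,-6) [heading=0, draw]
  RT 60: heading 0 -> 300
  -- iteration 2/6 --
  FD 2: (12,-6) -> (13,-7.732) [heading=300, draw]
  RT 60: heading 300 -> 240
  -- iteration 3/6 --
  FD 2: (13,-7.732) -> (12,-9.464) [heading=240, draw]
  RT 60: heading 240 -> 180
  -- iteration 4/6 --
  FD 2: (12,-9.464) -> (10,-9.464) [heading=180, draw]
  RT 60: heading 180 -> 120
  -- iteration 5/6 --
  FD 2: (10,-9.464) -> (9,-7.732) [heading=120, draw]
  RT 60: heading 120 -> 60
  -- iteration 6/6 --
  FD 2: (9,-7.732) -> (10,-6) [heading=60, draw]
  RT 60: heading 60 -> 0
]
Final: pos=(10,-6), heading=0, 6 segment(s) drawn

Start position: (10, -6)
Final position: (10, -6)
Distance = 0; < 1e-6 -> CLOSED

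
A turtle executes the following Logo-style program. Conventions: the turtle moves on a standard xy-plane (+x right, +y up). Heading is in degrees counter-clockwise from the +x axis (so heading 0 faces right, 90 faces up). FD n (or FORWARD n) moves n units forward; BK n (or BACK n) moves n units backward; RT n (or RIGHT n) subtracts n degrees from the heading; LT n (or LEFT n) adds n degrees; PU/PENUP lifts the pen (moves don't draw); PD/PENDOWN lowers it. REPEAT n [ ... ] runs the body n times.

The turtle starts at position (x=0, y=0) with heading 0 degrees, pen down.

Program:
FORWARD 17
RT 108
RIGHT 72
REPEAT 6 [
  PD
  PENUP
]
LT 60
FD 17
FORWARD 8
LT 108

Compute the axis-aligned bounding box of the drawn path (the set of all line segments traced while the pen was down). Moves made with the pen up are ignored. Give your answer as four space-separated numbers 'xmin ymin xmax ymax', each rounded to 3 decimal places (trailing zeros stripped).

Answer: 0 0 17 0

Derivation:
Executing turtle program step by step:
Start: pos=(0,0), heading=0, pen down
FD 17: (0,0) -> (17,0) [heading=0, draw]
RT 108: heading 0 -> 252
RT 72: heading 252 -> 180
REPEAT 6 [
  -- iteration 1/6 --
  PD: pen down
  PU: pen up
  -- iteration 2/6 --
  PD: pen down
  PU: pen up
  -- iteration 3/6 --
  PD: pen down
  PU: pen up
  -- iteration 4/6 --
  PD: pen down
  PU: pen up
  -- iteration 5/6 --
  PD: pen down
  PU: pen up
  -- iteration 6/6 --
  PD: pen down
  PU: pen up
]
LT 60: heading 180 -> 240
FD 17: (17,0) -> (8.5,-14.722) [heading=240, move]
FD 8: (8.5,-14.722) -> (4.5,-21.651) [heading=240, move]
LT 108: heading 240 -> 348
Final: pos=(4.5,-21.651), heading=348, 1 segment(s) drawn

Segment endpoints: x in {0, 17}, y in {0}
xmin=0, ymin=0, xmax=17, ymax=0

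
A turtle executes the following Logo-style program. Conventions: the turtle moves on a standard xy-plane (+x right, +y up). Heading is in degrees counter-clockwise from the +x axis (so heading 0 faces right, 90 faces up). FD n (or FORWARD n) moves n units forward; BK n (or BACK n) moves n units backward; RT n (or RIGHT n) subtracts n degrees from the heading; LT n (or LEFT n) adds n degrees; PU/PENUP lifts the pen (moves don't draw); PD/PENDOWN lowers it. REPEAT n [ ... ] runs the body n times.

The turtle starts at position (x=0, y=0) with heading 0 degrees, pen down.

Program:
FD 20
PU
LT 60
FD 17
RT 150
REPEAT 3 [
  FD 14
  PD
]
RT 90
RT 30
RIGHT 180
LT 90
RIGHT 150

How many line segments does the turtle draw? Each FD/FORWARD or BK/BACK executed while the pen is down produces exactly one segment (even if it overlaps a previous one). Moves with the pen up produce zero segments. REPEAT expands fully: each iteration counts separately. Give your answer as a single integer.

Executing turtle program step by step:
Start: pos=(0,0), heading=0, pen down
FD 20: (0,0) -> (20,0) [heading=0, draw]
PU: pen up
LT 60: heading 0 -> 60
FD 17: (20,0) -> (28.5,14.722) [heading=60, move]
RT 150: heading 60 -> 270
REPEAT 3 [
  -- iteration 1/3 --
  FD 14: (28.5,14.722) -> (28.5,0.722) [heading=270, move]
  PD: pen down
  -- iteration 2/3 --
  FD 14: (28.5,0.722) -> (28.5,-13.278) [heading=270, draw]
  PD: pen down
  -- iteration 3/3 --
  FD 14: (28.5,-13.278) -> (28.5,-27.278) [heading=270, draw]
  PD: pen down
]
RT 90: heading 270 -> 180
RT 30: heading 180 -> 150
RT 180: heading 150 -> 330
LT 90: heading 330 -> 60
RT 150: heading 60 -> 270
Final: pos=(28.5,-27.278), heading=270, 3 segment(s) drawn
Segments drawn: 3

Answer: 3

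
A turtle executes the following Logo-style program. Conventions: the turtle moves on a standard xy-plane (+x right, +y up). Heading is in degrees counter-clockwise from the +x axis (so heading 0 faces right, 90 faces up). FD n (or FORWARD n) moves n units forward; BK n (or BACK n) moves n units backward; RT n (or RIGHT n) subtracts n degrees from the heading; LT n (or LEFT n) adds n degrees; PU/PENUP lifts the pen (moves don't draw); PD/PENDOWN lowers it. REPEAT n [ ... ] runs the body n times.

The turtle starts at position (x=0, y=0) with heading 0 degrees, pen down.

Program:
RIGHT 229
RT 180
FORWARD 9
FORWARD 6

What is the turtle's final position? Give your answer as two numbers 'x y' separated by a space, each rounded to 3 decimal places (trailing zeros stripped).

Answer: 9.841 -11.321

Derivation:
Executing turtle program step by step:
Start: pos=(0,0), heading=0, pen down
RT 229: heading 0 -> 131
RT 180: heading 131 -> 311
FD 9: (0,0) -> (5.905,-6.792) [heading=311, draw]
FD 6: (5.905,-6.792) -> (9.841,-11.321) [heading=311, draw]
Final: pos=(9.841,-11.321), heading=311, 2 segment(s) drawn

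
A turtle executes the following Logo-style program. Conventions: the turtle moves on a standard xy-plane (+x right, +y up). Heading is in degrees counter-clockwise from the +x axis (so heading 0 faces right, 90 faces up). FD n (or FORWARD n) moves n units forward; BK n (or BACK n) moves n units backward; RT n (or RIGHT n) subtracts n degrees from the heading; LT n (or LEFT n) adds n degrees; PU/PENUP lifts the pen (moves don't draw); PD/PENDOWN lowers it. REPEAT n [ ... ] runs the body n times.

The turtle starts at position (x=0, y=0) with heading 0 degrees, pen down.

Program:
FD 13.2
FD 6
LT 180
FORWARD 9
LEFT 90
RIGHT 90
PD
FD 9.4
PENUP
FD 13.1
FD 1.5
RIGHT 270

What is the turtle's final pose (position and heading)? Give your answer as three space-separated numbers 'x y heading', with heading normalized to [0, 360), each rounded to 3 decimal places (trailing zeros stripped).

Answer: -13.8 0 270

Derivation:
Executing turtle program step by step:
Start: pos=(0,0), heading=0, pen down
FD 13.2: (0,0) -> (13.2,0) [heading=0, draw]
FD 6: (13.2,0) -> (19.2,0) [heading=0, draw]
LT 180: heading 0 -> 180
FD 9: (19.2,0) -> (10.2,0) [heading=180, draw]
LT 90: heading 180 -> 270
RT 90: heading 270 -> 180
PD: pen down
FD 9.4: (10.2,0) -> (0.8,0) [heading=180, draw]
PU: pen up
FD 13.1: (0.8,0) -> (-12.3,0) [heading=180, move]
FD 1.5: (-12.3,0) -> (-13.8,0) [heading=180, move]
RT 270: heading 180 -> 270
Final: pos=(-13.8,0), heading=270, 4 segment(s) drawn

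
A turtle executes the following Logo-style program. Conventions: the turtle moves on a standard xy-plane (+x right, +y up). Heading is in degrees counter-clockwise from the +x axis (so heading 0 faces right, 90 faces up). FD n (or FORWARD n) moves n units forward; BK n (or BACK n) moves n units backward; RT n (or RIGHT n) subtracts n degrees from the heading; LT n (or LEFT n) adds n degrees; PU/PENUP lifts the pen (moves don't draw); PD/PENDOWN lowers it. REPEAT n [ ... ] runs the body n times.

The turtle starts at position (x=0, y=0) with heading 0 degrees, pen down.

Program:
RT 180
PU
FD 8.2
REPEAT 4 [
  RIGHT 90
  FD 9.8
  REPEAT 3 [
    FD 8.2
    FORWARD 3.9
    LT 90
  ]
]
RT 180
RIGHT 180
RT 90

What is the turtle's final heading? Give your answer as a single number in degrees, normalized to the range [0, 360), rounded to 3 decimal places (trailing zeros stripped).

Executing turtle program step by step:
Start: pos=(0,0), heading=0, pen down
RT 180: heading 0 -> 180
PU: pen up
FD 8.2: (0,0) -> (-8.2,0) [heading=180, move]
REPEAT 4 [
  -- iteration 1/4 --
  RT 90: heading 180 -> 90
  FD 9.8: (-8.2,0) -> (-8.2,9.8) [heading=90, move]
  REPEAT 3 [
    -- iteration 1/3 --
    FD 8.2: (-8.2,9.8) -> (-8.2,18) [heading=90, move]
    FD 3.9: (-8.2,18) -> (-8.2,21.9) [heading=90, move]
    LT 90: heading 90 -> 180
    -- iteration 2/3 --
    FD 8.2: (-8.2,21.9) -> (-16.4,21.9) [heading=180, move]
    FD 3.9: (-16.4,21.9) -> (-20.3,21.9) [heading=180, move]
    LT 90: heading 180 -> 270
    -- iteration 3/3 --
    FD 8.2: (-20.3,21.9) -> (-20.3,13.7) [heading=270, move]
    FD 3.9: (-20.3,13.7) -> (-20.3,9.8) [heading=270, move]
    LT 90: heading 270 -> 0
  ]
  -- iteration 2/4 --
  RT 90: heading 0 -> 270
  FD 9.8: (-20.3,9.8) -> (-20.3,0) [heading=270, move]
  REPEAT 3 [
    -- iteration 1/3 --
    FD 8.2: (-20.3,0) -> (-20.3,-8.2) [heading=270, move]
    FD 3.9: (-20.3,-8.2) -> (-20.3,-12.1) [heading=270, move]
    LT 90: heading 270 -> 0
    -- iteration 2/3 --
    FD 8.2: (-20.3,-12.1) -> (-12.1,-12.1) [heading=0, move]
    FD 3.9: (-12.1,-12.1) -> (-8.2,-12.1) [heading=0, move]
    LT 90: heading 0 -> 90
    -- iteration 3/3 --
    FD 8.2: (-8.2,-12.1) -> (-8.2,-3.9) [heading=90, move]
    FD 3.9: (-8.2,-3.9) -> (-8.2,0) [heading=90, move]
    LT 90: heading 90 -> 180
  ]
  -- iteration 3/4 --
  RT 90: heading 180 -> 90
  FD 9.8: (-8.2,0) -> (-8.2,9.8) [heading=90, move]
  REPEAT 3 [
    -- iteration 1/3 --
    FD 8.2: (-8.2,9.8) -> (-8.2,18) [heading=90, move]
    FD 3.9: (-8.2,18) -> (-8.2,21.9) [heading=90, move]
    LT 90: heading 90 -> 180
    -- iteration 2/3 --
    FD 8.2: (-8.2,21.9) -> (-16.4,21.9) [heading=180, move]
    FD 3.9: (-16.4,21.9) -> (-20.3,21.9) [heading=180, move]
    LT 90: heading 180 -> 270
    -- iteration 3/3 --
    FD 8.2: (-20.3,21.9) -> (-20.3,13.7) [heading=270, move]
    FD 3.9: (-20.3,13.7) -> (-20.3,9.8) [heading=270, move]
    LT 90: heading 270 -> 0
  ]
  -- iteration 4/4 --
  RT 90: heading 0 -> 270
  FD 9.8: (-20.3,9.8) -> (-20.3,0) [heading=270, move]
  REPEAT 3 [
    -- iteration 1/3 --
    FD 8.2: (-20.3,0) -> (-20.3,-8.2) [heading=270, move]
    FD 3.9: (-20.3,-8.2) -> (-20.3,-12.1) [heading=270, move]
    LT 90: heading 270 -> 0
    -- iteration 2/3 --
    FD 8.2: (-20.3,-12.1) -> (-12.1,-12.1) [heading=0, move]
    FD 3.9: (-12.1,-12.1) -> (-8.2,-12.1) [heading=0, move]
    LT 90: heading 0 -> 90
    -- iteration 3/3 --
    FD 8.2: (-8.2,-12.1) -> (-8.2,-3.9) [heading=90, move]
    FD 3.9: (-8.2,-3.9) -> (-8.2,0) [heading=90, move]
    LT 90: heading 90 -> 180
  ]
]
RT 180: heading 180 -> 0
RT 180: heading 0 -> 180
RT 90: heading 180 -> 90
Final: pos=(-8.2,0), heading=90, 0 segment(s) drawn

Answer: 90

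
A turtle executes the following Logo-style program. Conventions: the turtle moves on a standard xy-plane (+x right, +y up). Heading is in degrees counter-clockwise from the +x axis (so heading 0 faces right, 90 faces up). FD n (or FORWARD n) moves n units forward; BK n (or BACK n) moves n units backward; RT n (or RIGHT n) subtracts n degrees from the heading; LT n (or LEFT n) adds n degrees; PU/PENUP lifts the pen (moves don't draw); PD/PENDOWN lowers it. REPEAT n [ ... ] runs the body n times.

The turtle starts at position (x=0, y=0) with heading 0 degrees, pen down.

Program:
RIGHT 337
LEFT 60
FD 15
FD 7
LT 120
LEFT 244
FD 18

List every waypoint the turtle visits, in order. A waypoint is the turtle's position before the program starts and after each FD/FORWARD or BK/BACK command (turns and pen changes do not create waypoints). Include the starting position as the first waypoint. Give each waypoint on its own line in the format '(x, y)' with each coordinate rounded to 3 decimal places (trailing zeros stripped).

Executing turtle program step by step:
Start: pos=(0,0), heading=0, pen down
RT 337: heading 0 -> 23
LT 60: heading 23 -> 83
FD 15: (0,0) -> (1.828,14.888) [heading=83, draw]
FD 7: (1.828,14.888) -> (2.681,21.836) [heading=83, draw]
LT 120: heading 83 -> 203
LT 244: heading 203 -> 87
FD 18: (2.681,21.836) -> (3.623,39.811) [heading=87, draw]
Final: pos=(3.623,39.811), heading=87, 3 segment(s) drawn
Waypoints (4 total):
(0, 0)
(1.828, 14.888)
(2.681, 21.836)
(3.623, 39.811)

Answer: (0, 0)
(1.828, 14.888)
(2.681, 21.836)
(3.623, 39.811)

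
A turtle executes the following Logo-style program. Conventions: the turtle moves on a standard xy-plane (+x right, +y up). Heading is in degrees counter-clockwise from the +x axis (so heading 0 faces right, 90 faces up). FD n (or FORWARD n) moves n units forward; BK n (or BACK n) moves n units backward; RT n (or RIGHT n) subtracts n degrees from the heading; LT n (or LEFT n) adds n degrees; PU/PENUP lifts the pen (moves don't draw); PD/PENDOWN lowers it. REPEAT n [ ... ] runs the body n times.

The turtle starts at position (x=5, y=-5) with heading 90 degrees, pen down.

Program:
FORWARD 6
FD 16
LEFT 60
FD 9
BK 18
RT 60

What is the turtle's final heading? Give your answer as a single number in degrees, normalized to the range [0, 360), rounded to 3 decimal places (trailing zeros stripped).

Executing turtle program step by step:
Start: pos=(5,-5), heading=90, pen down
FD 6: (5,-5) -> (5,1) [heading=90, draw]
FD 16: (5,1) -> (5,17) [heading=90, draw]
LT 60: heading 90 -> 150
FD 9: (5,17) -> (-2.794,21.5) [heading=150, draw]
BK 18: (-2.794,21.5) -> (12.794,12.5) [heading=150, draw]
RT 60: heading 150 -> 90
Final: pos=(12.794,12.5), heading=90, 4 segment(s) drawn

Answer: 90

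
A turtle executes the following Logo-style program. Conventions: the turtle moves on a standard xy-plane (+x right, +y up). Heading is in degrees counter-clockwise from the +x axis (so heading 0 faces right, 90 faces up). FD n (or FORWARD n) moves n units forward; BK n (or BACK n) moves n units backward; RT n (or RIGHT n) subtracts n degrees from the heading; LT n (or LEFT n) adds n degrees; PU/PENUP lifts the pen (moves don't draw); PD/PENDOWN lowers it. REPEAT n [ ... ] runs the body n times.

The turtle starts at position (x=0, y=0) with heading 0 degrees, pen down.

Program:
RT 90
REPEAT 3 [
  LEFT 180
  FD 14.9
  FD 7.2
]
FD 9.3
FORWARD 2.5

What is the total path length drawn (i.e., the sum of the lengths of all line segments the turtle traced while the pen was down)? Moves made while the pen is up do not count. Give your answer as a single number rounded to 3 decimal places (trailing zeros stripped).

Answer: 78.1

Derivation:
Executing turtle program step by step:
Start: pos=(0,0), heading=0, pen down
RT 90: heading 0 -> 270
REPEAT 3 [
  -- iteration 1/3 --
  LT 180: heading 270 -> 90
  FD 14.9: (0,0) -> (0,14.9) [heading=90, draw]
  FD 7.2: (0,14.9) -> (0,22.1) [heading=90, draw]
  -- iteration 2/3 --
  LT 180: heading 90 -> 270
  FD 14.9: (0,22.1) -> (0,7.2) [heading=270, draw]
  FD 7.2: (0,7.2) -> (0,0) [heading=270, draw]
  -- iteration 3/3 --
  LT 180: heading 270 -> 90
  FD 14.9: (0,0) -> (0,14.9) [heading=90, draw]
  FD 7.2: (0,14.9) -> (0,22.1) [heading=90, draw]
]
FD 9.3: (0,22.1) -> (0,31.4) [heading=90, draw]
FD 2.5: (0,31.4) -> (0,33.9) [heading=90, draw]
Final: pos=(0,33.9), heading=90, 8 segment(s) drawn

Segment lengths:
  seg 1: (0,0) -> (0,14.9), length = 14.9
  seg 2: (0,14.9) -> (0,22.1), length = 7.2
  seg 3: (0,22.1) -> (0,7.2), length = 14.9
  seg 4: (0,7.2) -> (0,0), length = 7.2
  seg 5: (0,0) -> (0,14.9), length = 14.9
  seg 6: (0,14.9) -> (0,22.1), length = 7.2
  seg 7: (0,22.1) -> (0,31.4), length = 9.3
  seg 8: (0,31.4) -> (0,33.9), length = 2.5
Total = 78.1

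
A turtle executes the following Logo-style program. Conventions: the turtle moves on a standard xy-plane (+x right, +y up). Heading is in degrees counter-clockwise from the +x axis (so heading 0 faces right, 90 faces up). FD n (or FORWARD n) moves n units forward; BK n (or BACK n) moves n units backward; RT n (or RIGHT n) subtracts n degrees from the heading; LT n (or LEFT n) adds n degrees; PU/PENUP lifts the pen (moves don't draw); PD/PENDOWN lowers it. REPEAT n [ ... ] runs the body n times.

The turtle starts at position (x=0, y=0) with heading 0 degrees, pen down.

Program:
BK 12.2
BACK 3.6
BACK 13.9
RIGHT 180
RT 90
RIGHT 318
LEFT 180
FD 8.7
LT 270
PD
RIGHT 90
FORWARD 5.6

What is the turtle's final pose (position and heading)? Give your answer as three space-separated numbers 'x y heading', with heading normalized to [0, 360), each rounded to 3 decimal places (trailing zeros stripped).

Answer: -27.626 -2.304 132

Derivation:
Executing turtle program step by step:
Start: pos=(0,0), heading=0, pen down
BK 12.2: (0,0) -> (-12.2,0) [heading=0, draw]
BK 3.6: (-12.2,0) -> (-15.8,0) [heading=0, draw]
BK 13.9: (-15.8,0) -> (-29.7,0) [heading=0, draw]
RT 180: heading 0 -> 180
RT 90: heading 180 -> 90
RT 318: heading 90 -> 132
LT 180: heading 132 -> 312
FD 8.7: (-29.7,0) -> (-23.879,-6.465) [heading=312, draw]
LT 270: heading 312 -> 222
PD: pen down
RT 90: heading 222 -> 132
FD 5.6: (-23.879,-6.465) -> (-27.626,-2.304) [heading=132, draw]
Final: pos=(-27.626,-2.304), heading=132, 5 segment(s) drawn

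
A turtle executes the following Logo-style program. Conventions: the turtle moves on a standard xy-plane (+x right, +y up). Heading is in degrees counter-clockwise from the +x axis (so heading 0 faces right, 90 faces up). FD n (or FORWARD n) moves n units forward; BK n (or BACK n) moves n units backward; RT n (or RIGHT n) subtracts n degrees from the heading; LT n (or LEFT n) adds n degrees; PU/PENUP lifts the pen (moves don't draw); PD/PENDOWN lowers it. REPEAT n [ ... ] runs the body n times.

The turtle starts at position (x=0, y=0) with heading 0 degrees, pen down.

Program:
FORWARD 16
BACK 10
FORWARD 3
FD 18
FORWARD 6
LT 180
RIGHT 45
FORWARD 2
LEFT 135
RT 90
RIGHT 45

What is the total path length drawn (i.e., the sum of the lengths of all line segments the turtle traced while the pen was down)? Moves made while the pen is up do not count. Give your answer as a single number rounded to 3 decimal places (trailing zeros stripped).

Answer: 55

Derivation:
Executing turtle program step by step:
Start: pos=(0,0), heading=0, pen down
FD 16: (0,0) -> (16,0) [heading=0, draw]
BK 10: (16,0) -> (6,0) [heading=0, draw]
FD 3: (6,0) -> (9,0) [heading=0, draw]
FD 18: (9,0) -> (27,0) [heading=0, draw]
FD 6: (27,0) -> (33,0) [heading=0, draw]
LT 180: heading 0 -> 180
RT 45: heading 180 -> 135
FD 2: (33,0) -> (31.586,1.414) [heading=135, draw]
LT 135: heading 135 -> 270
RT 90: heading 270 -> 180
RT 45: heading 180 -> 135
Final: pos=(31.586,1.414), heading=135, 6 segment(s) drawn

Segment lengths:
  seg 1: (0,0) -> (16,0), length = 16
  seg 2: (16,0) -> (6,0), length = 10
  seg 3: (6,0) -> (9,0), length = 3
  seg 4: (9,0) -> (27,0), length = 18
  seg 5: (27,0) -> (33,0), length = 6
  seg 6: (33,0) -> (31.586,1.414), length = 2
Total = 55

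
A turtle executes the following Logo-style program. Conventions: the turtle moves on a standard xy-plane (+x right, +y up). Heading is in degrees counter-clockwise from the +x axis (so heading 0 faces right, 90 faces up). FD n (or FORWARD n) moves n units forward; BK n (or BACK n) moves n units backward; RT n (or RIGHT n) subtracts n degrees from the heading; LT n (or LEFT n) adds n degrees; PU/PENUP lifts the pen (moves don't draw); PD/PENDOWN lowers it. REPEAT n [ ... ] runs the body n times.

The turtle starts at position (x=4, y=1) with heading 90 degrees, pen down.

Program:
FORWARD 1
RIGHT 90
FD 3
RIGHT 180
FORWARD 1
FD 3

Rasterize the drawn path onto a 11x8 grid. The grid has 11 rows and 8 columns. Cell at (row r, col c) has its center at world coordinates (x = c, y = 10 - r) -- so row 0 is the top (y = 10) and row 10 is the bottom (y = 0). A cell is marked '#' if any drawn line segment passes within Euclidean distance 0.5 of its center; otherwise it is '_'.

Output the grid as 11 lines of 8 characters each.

Segment 0: (4,1) -> (4,2)
Segment 1: (4,2) -> (7,2)
Segment 2: (7,2) -> (6,2)
Segment 3: (6,2) -> (3,2)

Answer: ________
________
________
________
________
________
________
________
___#####
____#___
________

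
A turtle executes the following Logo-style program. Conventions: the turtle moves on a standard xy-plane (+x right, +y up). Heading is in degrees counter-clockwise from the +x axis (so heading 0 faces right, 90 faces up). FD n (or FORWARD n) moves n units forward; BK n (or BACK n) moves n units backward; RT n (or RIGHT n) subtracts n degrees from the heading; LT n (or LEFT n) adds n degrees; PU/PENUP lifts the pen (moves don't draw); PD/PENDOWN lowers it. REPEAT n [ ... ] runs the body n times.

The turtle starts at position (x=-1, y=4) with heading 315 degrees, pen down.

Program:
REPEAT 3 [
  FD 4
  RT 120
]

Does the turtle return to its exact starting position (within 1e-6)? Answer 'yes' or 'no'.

Executing turtle program step by step:
Start: pos=(-1,4), heading=315, pen down
REPEAT 3 [
  -- iteration 1/3 --
  FD 4: (-1,4) -> (1.828,1.172) [heading=315, draw]
  RT 120: heading 315 -> 195
  -- iteration 2/3 --
  FD 4: (1.828,1.172) -> (-2.035,0.136) [heading=195, draw]
  RT 120: heading 195 -> 75
  -- iteration 3/3 --
  FD 4: (-2.035,0.136) -> (-1,4) [heading=75, draw]
  RT 120: heading 75 -> 315
]
Final: pos=(-1,4), heading=315, 3 segment(s) drawn

Start position: (-1, 4)
Final position: (-1, 4)
Distance = 0; < 1e-6 -> CLOSED

Answer: yes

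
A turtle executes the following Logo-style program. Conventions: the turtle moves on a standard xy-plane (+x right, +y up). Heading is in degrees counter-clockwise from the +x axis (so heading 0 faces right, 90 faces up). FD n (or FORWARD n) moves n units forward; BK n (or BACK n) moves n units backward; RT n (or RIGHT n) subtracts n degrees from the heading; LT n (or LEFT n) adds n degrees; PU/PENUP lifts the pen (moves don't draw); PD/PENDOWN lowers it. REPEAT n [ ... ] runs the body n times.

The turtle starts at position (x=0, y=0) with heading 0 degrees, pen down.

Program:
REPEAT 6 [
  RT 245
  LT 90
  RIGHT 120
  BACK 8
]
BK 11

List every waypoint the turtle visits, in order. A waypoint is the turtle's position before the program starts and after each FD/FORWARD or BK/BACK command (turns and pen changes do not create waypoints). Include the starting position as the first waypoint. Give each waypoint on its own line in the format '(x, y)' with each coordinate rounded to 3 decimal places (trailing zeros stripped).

Executing turtle program step by step:
Start: pos=(0,0), heading=0, pen down
REPEAT 6 [
  -- iteration 1/6 --
  RT 245: heading 0 -> 115
  LT 90: heading 115 -> 205
  RT 120: heading 205 -> 85
  BK 8: (0,0) -> (-0.697,-7.97) [heading=85, draw]
  -- iteration 2/6 --
  RT 245: heading 85 -> 200
  LT 90: heading 200 -> 290
  RT 120: heading 290 -> 170
  BK 8: (-0.697,-7.97) -> (7.181,-9.359) [heading=170, draw]
  -- iteration 3/6 --
  RT 245: heading 170 -> 285
  LT 90: heading 285 -> 15
  RT 120: heading 15 -> 255
  BK 8: (7.181,-9.359) -> (9.252,-1.631) [heading=255, draw]
  -- iteration 4/6 --
  RT 245: heading 255 -> 10
  LT 90: heading 10 -> 100
  RT 120: heading 100 -> 340
  BK 8: (9.252,-1.631) -> (1.734,1.105) [heading=340, draw]
  -- iteration 5/6 --
  RT 245: heading 340 -> 95
  LT 90: heading 95 -> 185
  RT 120: heading 185 -> 65
  BK 8: (1.734,1.105) -> (-1.647,-6.146) [heading=65, draw]
  -- iteration 6/6 --
  RT 245: heading 65 -> 180
  LT 90: heading 180 -> 270
  RT 120: heading 270 -> 150
  BK 8: (-1.647,-6.146) -> (5.281,-10.146) [heading=150, draw]
]
BK 11: (5.281,-10.146) -> (14.808,-15.646) [heading=150, draw]
Final: pos=(14.808,-15.646), heading=150, 7 segment(s) drawn
Waypoints (8 total):
(0, 0)
(-0.697, -7.97)
(7.181, -9.359)
(9.252, -1.631)
(1.734, 1.105)
(-1.647, -6.146)
(5.281, -10.146)
(14.808, -15.646)

Answer: (0, 0)
(-0.697, -7.97)
(7.181, -9.359)
(9.252, -1.631)
(1.734, 1.105)
(-1.647, -6.146)
(5.281, -10.146)
(14.808, -15.646)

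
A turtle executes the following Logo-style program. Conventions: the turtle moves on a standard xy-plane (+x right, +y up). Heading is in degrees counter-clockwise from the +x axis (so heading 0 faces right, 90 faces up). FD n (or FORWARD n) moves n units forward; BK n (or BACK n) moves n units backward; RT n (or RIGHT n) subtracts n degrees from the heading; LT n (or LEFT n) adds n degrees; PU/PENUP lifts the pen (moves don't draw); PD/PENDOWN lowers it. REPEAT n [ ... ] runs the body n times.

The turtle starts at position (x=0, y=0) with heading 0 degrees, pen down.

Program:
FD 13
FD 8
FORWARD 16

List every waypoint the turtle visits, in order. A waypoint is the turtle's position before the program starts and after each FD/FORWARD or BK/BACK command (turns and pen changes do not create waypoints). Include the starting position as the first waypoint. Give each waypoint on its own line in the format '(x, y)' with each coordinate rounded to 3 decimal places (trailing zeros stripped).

Answer: (0, 0)
(13, 0)
(21, 0)
(37, 0)

Derivation:
Executing turtle program step by step:
Start: pos=(0,0), heading=0, pen down
FD 13: (0,0) -> (13,0) [heading=0, draw]
FD 8: (13,0) -> (21,0) [heading=0, draw]
FD 16: (21,0) -> (37,0) [heading=0, draw]
Final: pos=(37,0), heading=0, 3 segment(s) drawn
Waypoints (4 total):
(0, 0)
(13, 0)
(21, 0)
(37, 0)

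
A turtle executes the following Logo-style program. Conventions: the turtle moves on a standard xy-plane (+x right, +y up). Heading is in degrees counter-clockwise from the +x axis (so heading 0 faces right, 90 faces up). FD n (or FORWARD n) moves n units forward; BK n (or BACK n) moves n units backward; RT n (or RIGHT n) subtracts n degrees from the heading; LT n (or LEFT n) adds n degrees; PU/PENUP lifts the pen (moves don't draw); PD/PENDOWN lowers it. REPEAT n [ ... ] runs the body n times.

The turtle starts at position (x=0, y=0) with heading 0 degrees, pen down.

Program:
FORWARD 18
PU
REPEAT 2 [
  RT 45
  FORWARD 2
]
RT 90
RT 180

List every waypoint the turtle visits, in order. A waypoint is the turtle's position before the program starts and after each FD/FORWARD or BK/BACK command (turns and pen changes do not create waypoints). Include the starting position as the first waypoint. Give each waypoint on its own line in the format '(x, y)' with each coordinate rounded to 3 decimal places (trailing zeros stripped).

Answer: (0, 0)
(18, 0)
(19.414, -1.414)
(19.414, -3.414)

Derivation:
Executing turtle program step by step:
Start: pos=(0,0), heading=0, pen down
FD 18: (0,0) -> (18,0) [heading=0, draw]
PU: pen up
REPEAT 2 [
  -- iteration 1/2 --
  RT 45: heading 0 -> 315
  FD 2: (18,0) -> (19.414,-1.414) [heading=315, move]
  -- iteration 2/2 --
  RT 45: heading 315 -> 270
  FD 2: (19.414,-1.414) -> (19.414,-3.414) [heading=270, move]
]
RT 90: heading 270 -> 180
RT 180: heading 180 -> 0
Final: pos=(19.414,-3.414), heading=0, 1 segment(s) drawn
Waypoints (4 total):
(0, 0)
(18, 0)
(19.414, -1.414)
(19.414, -3.414)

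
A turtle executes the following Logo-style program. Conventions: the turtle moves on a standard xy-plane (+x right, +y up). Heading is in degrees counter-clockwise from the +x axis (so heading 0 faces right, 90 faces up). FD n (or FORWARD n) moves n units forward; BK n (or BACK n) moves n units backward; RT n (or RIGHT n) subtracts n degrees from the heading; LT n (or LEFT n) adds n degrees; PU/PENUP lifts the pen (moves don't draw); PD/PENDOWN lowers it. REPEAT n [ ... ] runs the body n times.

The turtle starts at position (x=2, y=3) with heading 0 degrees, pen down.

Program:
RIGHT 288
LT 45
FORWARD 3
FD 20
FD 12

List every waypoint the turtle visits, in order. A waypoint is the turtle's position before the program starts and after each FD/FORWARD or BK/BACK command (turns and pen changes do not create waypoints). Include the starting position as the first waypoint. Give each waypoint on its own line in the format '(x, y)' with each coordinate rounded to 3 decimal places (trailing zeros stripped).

Answer: (2, 3)
(0.638, 5.673)
(-8.442, 23.493)
(-13.89, 34.185)

Derivation:
Executing turtle program step by step:
Start: pos=(2,3), heading=0, pen down
RT 288: heading 0 -> 72
LT 45: heading 72 -> 117
FD 3: (2,3) -> (0.638,5.673) [heading=117, draw]
FD 20: (0.638,5.673) -> (-8.442,23.493) [heading=117, draw]
FD 12: (-8.442,23.493) -> (-13.89,34.185) [heading=117, draw]
Final: pos=(-13.89,34.185), heading=117, 3 segment(s) drawn
Waypoints (4 total):
(2, 3)
(0.638, 5.673)
(-8.442, 23.493)
(-13.89, 34.185)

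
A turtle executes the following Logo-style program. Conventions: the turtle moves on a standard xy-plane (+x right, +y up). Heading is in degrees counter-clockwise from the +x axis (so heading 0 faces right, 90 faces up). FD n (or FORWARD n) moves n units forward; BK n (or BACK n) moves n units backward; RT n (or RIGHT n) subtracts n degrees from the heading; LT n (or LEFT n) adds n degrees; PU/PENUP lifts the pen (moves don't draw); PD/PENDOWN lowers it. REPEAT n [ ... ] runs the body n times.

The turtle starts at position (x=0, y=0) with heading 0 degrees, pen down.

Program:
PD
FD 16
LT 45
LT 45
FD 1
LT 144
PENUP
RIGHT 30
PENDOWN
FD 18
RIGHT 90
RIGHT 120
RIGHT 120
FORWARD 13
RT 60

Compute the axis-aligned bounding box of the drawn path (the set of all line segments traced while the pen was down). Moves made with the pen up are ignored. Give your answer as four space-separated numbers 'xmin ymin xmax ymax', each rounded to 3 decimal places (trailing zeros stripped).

Answer: -8.085 -16.838 16 1

Derivation:
Executing turtle program step by step:
Start: pos=(0,0), heading=0, pen down
PD: pen down
FD 16: (0,0) -> (16,0) [heading=0, draw]
LT 45: heading 0 -> 45
LT 45: heading 45 -> 90
FD 1: (16,0) -> (16,1) [heading=90, draw]
LT 144: heading 90 -> 234
PU: pen up
RT 30: heading 234 -> 204
PD: pen down
FD 18: (16,1) -> (-0.444,-6.321) [heading=204, draw]
RT 90: heading 204 -> 114
RT 120: heading 114 -> 354
RT 120: heading 354 -> 234
FD 13: (-0.444,-6.321) -> (-8.085,-16.838) [heading=234, draw]
RT 60: heading 234 -> 174
Final: pos=(-8.085,-16.838), heading=174, 4 segment(s) drawn

Segment endpoints: x in {-8.085, -0.444, 0, 16}, y in {-16.838, -6.321, 0, 1}
xmin=-8.085, ymin=-16.838, xmax=16, ymax=1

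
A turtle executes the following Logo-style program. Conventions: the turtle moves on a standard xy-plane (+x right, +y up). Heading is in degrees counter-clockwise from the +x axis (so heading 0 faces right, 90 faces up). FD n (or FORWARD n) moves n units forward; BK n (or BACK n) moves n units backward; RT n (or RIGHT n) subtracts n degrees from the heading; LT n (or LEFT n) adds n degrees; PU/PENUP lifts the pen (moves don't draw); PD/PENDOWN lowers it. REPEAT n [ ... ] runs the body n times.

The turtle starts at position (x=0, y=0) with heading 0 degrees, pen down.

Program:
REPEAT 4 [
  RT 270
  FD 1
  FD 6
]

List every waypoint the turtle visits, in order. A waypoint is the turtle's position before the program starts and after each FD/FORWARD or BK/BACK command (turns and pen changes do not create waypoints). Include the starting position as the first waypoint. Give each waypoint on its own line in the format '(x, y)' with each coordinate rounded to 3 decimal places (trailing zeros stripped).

Executing turtle program step by step:
Start: pos=(0,0), heading=0, pen down
REPEAT 4 [
  -- iteration 1/4 --
  RT 270: heading 0 -> 90
  FD 1: (0,0) -> (0,1) [heading=90, draw]
  FD 6: (0,1) -> (0,7) [heading=90, draw]
  -- iteration 2/4 --
  RT 270: heading 90 -> 180
  FD 1: (0,7) -> (-1,7) [heading=180, draw]
  FD 6: (-1,7) -> (-7,7) [heading=180, draw]
  -- iteration 3/4 --
  RT 270: heading 180 -> 270
  FD 1: (-7,7) -> (-7,6) [heading=270, draw]
  FD 6: (-7,6) -> (-7,0) [heading=270, draw]
  -- iteration 4/4 --
  RT 270: heading 270 -> 0
  FD 1: (-7,0) -> (-6,0) [heading=0, draw]
  FD 6: (-6,0) -> (0,0) [heading=0, draw]
]
Final: pos=(0,0), heading=0, 8 segment(s) drawn
Waypoints (9 total):
(0, 0)
(0, 1)
(0, 7)
(-1, 7)
(-7, 7)
(-7, 6)
(-7, 0)
(-6, 0)
(0, 0)

Answer: (0, 0)
(0, 1)
(0, 7)
(-1, 7)
(-7, 7)
(-7, 6)
(-7, 0)
(-6, 0)
(0, 0)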